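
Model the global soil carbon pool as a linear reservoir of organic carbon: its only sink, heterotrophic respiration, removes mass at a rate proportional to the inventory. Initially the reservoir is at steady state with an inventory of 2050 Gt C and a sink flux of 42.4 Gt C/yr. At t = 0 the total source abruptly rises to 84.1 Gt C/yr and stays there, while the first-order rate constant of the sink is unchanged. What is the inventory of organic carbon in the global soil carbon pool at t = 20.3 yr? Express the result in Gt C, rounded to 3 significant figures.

2740 Gt C

τ = M₀/F₀ = 2050/42.4 = 48.35 yr; rate constant k = 1/τ.
New steady state M_∞ = F₁/k = F₁·τ = 84.1 × 48.35 = 4066.2 Gt C.
M(t) = M_∞ + (M₀ − M_∞)·e^(−t/τ); t/τ = 20.3/48.35 = 0.4199, so e^(−t/τ) = 0.6571.
M(t) = 4066.2 − 2016 × 0.6571 = 2741.3 Gt C.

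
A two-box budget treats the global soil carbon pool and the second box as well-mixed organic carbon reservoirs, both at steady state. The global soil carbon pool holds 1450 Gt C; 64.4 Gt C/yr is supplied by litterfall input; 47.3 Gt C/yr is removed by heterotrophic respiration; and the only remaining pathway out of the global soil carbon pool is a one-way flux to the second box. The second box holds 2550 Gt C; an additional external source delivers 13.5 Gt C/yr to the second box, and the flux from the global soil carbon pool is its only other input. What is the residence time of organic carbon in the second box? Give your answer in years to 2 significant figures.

Balance the global soil carbon pool: ΣF_in = 64.400 Gt C/yr.
Flux to the second box = ΣF_in − (47.3) = 17.100 Gt C/yr.
Total input to the second box = 17.100 + 13.5 = 30.600 Gt C/yr; at steady state this equals its total output.
τ = M / F = 2550 / 30.600 = 83.33 yr.

83 yr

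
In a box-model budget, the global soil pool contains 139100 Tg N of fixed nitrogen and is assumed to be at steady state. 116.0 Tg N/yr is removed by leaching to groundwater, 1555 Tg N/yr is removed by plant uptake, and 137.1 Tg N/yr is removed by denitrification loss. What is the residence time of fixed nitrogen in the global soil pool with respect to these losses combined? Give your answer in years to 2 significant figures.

Total removal = 116.0 + 1555 + 137.1 = 1808.1 Tg N/yr.
τ = M / ΣF_out = 139100 / 1808.1 = 76.93 yr.

77 yr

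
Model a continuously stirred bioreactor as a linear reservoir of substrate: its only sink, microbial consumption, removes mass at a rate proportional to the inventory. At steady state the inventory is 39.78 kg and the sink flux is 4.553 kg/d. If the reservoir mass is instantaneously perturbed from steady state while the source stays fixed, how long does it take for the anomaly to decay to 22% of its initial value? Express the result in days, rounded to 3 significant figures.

13.2 d

For a linear reservoir the anomaly decays as exp(−t/τ) with τ = M/F = 39.78/4.553 = 8.737 d.
exp(−t/τ) = 0.22 ⇒ t = −τ ln(0.22) = 8.737 × 1.514 = 13.23 d.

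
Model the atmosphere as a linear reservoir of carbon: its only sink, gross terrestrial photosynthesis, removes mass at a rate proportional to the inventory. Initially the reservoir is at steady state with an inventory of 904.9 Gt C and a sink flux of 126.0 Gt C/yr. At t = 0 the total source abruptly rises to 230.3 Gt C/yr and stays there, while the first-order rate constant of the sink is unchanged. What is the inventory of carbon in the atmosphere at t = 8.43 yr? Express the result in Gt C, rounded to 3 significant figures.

τ = M₀/F₀ = 904.9/126.0 = 7.182 yr; rate constant k = 1/τ.
New steady state M_∞ = F₁/k = F₁·τ = 230.3 × 7.182 = 1654.0 Gt C.
M(t) = M_∞ + (M₀ − M_∞)·e^(−t/τ); t/τ = 8.43/7.182 = 1.174, so e^(−t/τ) = 0.3092.
M(t) = 1654.0 − 749.1 × 0.3092 = 1422.4 Gt C.

1420 Gt C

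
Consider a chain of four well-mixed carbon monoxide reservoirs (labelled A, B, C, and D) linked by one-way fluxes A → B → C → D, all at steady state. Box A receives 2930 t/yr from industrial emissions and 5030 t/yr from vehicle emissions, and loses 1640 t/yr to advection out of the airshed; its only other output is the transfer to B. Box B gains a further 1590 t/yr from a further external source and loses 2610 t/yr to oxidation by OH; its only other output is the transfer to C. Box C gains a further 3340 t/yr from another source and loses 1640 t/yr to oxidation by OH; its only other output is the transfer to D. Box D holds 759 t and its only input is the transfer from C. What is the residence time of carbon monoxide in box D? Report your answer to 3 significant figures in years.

0.108 yr

Box A: F(A→B) = (2930 + 5030) − 1640 = 6320.0 t/yr.
Box B: F(B→C) = (6320.0 + 1590) − 2610 = 5300.0 t/yr.
Box C: F(C→D) = (5300.0 + 3340) − 1640 = 7000.0 t/yr.
Box D throughput = its input = 7000.0 t/yr; τ = 759 / 7000.0 = 0.1084 yr.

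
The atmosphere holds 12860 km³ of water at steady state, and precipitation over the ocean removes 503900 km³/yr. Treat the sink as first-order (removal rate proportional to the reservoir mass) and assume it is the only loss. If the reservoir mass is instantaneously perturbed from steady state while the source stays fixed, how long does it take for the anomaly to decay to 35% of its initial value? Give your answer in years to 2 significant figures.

0.027 yr

For a linear reservoir the anomaly decays as exp(−t/τ) with τ = M/F = 12860/503900 = 0.02552 yr.
exp(−t/τ) = 0.35 ⇒ t = −τ ln(0.35) = 0.02552 × 1.050 = 0.02679 yr.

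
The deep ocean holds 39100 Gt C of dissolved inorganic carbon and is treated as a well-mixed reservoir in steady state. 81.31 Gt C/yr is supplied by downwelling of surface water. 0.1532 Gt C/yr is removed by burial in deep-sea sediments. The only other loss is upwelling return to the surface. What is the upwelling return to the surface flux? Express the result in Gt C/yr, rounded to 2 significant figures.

At steady state ΣF_in = ΣF_out.
ΣF_in = 81.310 Gt C/yr.
Upwelling return to the surface flux = ΣF_in − (0.1532) = 81.310 − 0.1532 = 81.16 Gt C/yr.

81 Gt C/yr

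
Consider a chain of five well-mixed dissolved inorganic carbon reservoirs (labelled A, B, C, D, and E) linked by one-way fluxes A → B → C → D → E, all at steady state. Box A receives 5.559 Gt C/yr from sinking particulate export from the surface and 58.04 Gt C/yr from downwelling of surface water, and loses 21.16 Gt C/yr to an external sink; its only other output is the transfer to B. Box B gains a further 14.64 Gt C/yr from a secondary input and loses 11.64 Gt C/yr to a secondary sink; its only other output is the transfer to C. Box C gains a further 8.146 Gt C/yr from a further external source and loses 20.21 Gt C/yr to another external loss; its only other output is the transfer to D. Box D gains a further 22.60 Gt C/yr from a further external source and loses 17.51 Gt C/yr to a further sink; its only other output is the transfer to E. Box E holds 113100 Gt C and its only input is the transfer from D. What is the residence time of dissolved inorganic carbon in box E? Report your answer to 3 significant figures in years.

Box A: F(A→B) = (5.559 + 58.04) − 21.16 = 42.439 Gt C/yr.
Box B: F(B→C) = (42.439 + 14.64) − 11.64 = 45.439 Gt C/yr.
Box C: F(C→D) = (45.439 + 8.146) − 20.21 = 33.375 Gt C/yr.
Box D: F(D→E) = (33.375 + 22.60) − 17.51 = 38.465 Gt C/yr.
Box E throughput = its input = 38.465 Gt C/yr; τ = 113100 / 38.465 = 2940 yr.

2940 yr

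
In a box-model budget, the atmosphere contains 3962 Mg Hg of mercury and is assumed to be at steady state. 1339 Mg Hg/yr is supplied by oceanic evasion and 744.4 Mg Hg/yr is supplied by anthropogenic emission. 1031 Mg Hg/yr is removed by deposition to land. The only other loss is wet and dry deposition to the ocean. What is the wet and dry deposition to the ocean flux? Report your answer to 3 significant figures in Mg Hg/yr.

At steady state ΣF_in = ΣF_out.
ΣF_in = 1339 + 744.4 = 2083.4 Mg Hg/yr.
Wet and dry deposition to the ocean flux = ΣF_in − (1031) = 2083.4 − 1031 = 1052 Mg Hg/yr.

1050 Mg Hg/yr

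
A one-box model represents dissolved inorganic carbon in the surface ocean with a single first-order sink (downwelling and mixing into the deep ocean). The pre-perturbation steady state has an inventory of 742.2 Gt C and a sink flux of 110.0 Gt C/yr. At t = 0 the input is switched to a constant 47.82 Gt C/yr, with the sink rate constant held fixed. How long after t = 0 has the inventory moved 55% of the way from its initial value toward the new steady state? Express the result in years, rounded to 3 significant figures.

5.39 yr

τ = M₀/F₀ = 742.2/110.0 = 6.747 yr.
The remaining gap fraction is e^(−t/τ); 55% covered ⇒ e^(−t/τ) = 0.450.
t = −τ ln(0.450) = 6.747 × 0.7985 = 5.388 yr.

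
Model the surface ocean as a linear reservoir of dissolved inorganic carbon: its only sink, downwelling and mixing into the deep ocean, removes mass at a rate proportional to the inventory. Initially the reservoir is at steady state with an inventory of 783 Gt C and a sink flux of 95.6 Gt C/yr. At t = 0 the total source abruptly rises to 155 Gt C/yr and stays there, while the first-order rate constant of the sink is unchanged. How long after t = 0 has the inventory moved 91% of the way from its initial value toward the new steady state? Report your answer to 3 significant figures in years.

19.7 yr

τ = M₀/F₀ = 783/95.6 = 8.190 yr.
The remaining gap fraction is e^(−t/τ); 91% covered ⇒ e^(−t/τ) = 0.0900.
t = −τ ln(0.0900) = 8.190 × 2.408 = 19.72 yr.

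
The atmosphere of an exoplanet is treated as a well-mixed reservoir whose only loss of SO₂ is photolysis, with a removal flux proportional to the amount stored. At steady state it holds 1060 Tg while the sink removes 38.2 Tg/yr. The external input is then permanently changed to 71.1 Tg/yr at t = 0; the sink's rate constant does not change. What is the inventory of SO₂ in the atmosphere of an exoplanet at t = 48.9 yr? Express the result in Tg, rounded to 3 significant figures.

τ = M₀/F₀ = 1060/38.2 = 27.75 yr; rate constant k = 1/τ.
New steady state M_∞ = F₁/k = F₁·τ = 71.1 × 27.75 = 1972.9 Tg.
M(t) = M_∞ + (M₀ − M_∞)·e^(−t/τ); t/τ = 48.9/27.75 = 1.762, so e^(−t/τ) = 0.1717.
M(t) = 1972.9 − 912.9 × 0.1717 = 1816.2 Tg.

1820 Tg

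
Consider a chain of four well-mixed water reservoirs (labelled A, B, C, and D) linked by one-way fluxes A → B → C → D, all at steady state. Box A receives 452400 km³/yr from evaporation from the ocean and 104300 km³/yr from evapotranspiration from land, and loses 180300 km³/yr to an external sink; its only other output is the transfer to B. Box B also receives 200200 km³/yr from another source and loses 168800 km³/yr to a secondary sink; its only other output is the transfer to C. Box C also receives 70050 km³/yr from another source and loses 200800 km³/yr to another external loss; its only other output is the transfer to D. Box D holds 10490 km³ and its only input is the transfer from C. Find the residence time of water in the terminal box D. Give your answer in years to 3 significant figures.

Box A: F(A→B) = (452400 + 104300) − 180300 = 376400 km³/yr.
Box B: F(B→C) = (376400 + 200200) − 168800 = 407800 km³/yr.
Box C: F(C→D) = (407800 + 70050) − 200800 = 277050 km³/yr.
Box D throughput = its input = 277050 km³/yr; τ = 10490 / 277050 = 0.03786 yr.

0.0379 yr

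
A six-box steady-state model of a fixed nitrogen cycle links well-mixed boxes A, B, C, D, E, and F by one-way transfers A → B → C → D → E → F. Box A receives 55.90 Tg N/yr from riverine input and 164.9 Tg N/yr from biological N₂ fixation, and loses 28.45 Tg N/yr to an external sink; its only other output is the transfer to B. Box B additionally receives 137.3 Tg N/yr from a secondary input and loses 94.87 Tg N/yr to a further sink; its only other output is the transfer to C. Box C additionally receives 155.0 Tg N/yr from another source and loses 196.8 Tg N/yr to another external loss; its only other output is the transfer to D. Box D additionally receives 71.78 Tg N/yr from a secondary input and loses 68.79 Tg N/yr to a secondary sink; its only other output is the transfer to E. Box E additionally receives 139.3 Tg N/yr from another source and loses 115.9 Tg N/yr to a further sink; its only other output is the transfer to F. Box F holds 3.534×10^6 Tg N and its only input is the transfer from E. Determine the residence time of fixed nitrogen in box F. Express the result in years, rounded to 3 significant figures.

16100 yr

Box A: F(A→B) = (55.90 + 164.9) − 28.45 = 192.35 Tg N/yr.
Box B: F(B→C) = (192.35 + 137.3) − 94.87 = 234.78 Tg N/yr.
Box C: F(C→D) = (234.78 + 155.0) − 196.8 = 192.98 Tg N/yr.
Box D: F(D→E) = (192.98 + 71.78) − 68.79 = 195.97 Tg N/yr.
Box E: F(E→F) = (195.97 + 139.3) − 115.9 = 219.37 Tg N/yr.
Box F throughput = its input = 219.37 Tg N/yr; τ = 3.534×10^6 / 219.37 = 16110 yr.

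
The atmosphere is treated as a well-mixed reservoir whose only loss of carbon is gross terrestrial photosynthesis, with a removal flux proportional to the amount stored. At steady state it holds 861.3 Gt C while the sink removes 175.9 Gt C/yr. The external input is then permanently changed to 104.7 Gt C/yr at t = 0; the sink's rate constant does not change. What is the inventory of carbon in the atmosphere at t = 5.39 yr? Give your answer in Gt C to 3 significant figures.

Residence time τ = M₀/F₀ = 4.897 yr. The eventual steady state is M_∞ = M₀·(F₁/F₀) = 861.3 × 104.7/175.9 = 512.67 Gt C.
The anomaly ΔM(t) = M(t) − M_∞ decays as ΔM₀·e^(−t/τ) with ΔM₀ = 861.3 − 512.67 = 348.6 Gt C.
At t = 5.39 yr, e^(−t/τ) = e^(−1.101) = 0.3326, so ΔM = 116.0 Gt C and M = 512.67 + 116.0 = 628.63 Gt C.

629 Gt C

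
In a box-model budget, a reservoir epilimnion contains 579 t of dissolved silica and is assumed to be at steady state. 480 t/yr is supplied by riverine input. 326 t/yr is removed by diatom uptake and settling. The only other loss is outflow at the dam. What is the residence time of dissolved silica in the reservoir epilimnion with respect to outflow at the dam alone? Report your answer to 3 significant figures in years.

3.76 yr

At steady state ΣF_in = ΣF_out.
ΣF_in = 480.00 t/yr.
Outflow at the dam flux = ΣF_in − (326) = 480.00 − 326.0 = 154.0 t/yr.
τ = M / F = 579 / 154.0 = 3.760 yr.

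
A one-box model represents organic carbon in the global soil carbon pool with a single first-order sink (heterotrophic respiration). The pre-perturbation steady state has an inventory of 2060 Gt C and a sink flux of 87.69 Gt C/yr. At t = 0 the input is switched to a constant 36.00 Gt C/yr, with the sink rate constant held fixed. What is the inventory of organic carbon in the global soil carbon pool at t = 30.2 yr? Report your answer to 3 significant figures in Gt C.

1180 Gt C

The sink rate constant is k = F₀/M₀ = 87.69/2060 = 0.04257 yr⁻¹.
Solving dM/dt = F₁ − kM with M(0) = M₀ gives M(t) = F₁/k + (M₀ − F₁/k)·e^(−kt).
F₁/k = 36.00/0.04257 = 845.71 Gt C; kt = 0.04257 × 30.2 = 1.286, e^(−kt) = 0.2765.
M(30.2) = 845.71 + (2060 − 845.71) × 0.2765 = 845.71 + 335.7 = 1181.5 Gt C.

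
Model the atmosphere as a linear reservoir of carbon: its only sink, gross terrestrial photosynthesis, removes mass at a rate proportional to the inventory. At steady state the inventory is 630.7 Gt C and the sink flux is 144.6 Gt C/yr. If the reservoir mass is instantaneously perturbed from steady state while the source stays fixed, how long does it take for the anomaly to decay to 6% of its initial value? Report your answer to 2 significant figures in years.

For a linear reservoir the anomaly decays as exp(−t/τ) with τ = M/F = 630.7/144.6 = 4.362 yr.
exp(−t/τ) = 0.06 ⇒ t = −τ ln(0.06) = 4.362 × 2.813 = 12.27 yr.

12 yr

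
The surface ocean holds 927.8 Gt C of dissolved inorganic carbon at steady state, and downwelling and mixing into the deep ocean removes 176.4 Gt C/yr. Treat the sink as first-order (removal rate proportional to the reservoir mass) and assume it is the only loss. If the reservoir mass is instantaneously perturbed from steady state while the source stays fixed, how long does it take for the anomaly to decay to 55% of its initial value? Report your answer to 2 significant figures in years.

3.1 yr

For a linear reservoir the anomaly decays as exp(−t/τ) with τ = M/F = 927.8/176.4 = 5.260 yr.
exp(−t/τ) = 0.55 ⇒ t = −τ ln(0.55) = 5.260 × 0.5978 = 3.144 yr.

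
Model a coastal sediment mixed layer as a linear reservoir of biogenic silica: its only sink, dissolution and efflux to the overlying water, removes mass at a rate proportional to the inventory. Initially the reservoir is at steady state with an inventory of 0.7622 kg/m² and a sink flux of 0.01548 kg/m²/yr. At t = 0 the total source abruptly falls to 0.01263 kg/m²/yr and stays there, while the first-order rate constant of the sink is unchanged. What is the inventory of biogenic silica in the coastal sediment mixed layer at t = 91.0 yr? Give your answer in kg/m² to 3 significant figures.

The sink rate constant is k = F₀/M₀ = 0.01548/0.7622 = 0.02031 yr⁻¹.
Solving dM/dt = F₁ − kM with M(0) = M₀ gives M(t) = F₁/k + (M₀ − F₁/k)·e^(−kt).
F₁/k = 0.01263/0.02031 = 0.62187 kg/m²; kt = 0.02031 × 91.0 = 1.848, e^(−kt) = 0.1575.
M(91.0) = 0.62187 + (0.7622 − 0.62187) × 0.1575 = 0.62187 + 0.02210 = 0.64398 kg/m².

0.644 kg/m²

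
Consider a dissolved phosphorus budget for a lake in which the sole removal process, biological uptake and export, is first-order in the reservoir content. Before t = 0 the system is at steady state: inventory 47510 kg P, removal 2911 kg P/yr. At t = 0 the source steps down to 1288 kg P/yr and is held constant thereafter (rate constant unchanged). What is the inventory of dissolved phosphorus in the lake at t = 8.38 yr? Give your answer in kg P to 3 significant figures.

36900 kg P

The sink rate constant is k = F₀/M₀ = 2911/47510 = 0.06127 yr⁻¹.
Solving dM/dt = F₁ − kM with M(0) = M₀ gives M(t) = F₁/k + (M₀ − F₁/k)·e^(−kt).
F₁/k = 1288/0.06127 = 21021 kg P; kt = 0.06127 × 8.38 = 0.5135, e^(−kt) = 0.5984.
M(8.38) = 21021 + (47510 − 21021) × 0.5984 = 21021 + 15850 = 36873 kg P.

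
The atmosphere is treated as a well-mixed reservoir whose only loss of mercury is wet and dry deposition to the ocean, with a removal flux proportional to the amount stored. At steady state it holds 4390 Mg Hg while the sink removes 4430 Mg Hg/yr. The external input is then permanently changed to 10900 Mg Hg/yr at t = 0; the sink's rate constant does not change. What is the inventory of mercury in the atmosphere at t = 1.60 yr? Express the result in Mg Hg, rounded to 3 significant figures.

9530 Mg Hg

The sink rate constant is k = F₀/M₀ = 4430/4390 = 1.009 yr⁻¹.
Solving dM/dt = F₁ − kM with M(0) = M₀ gives M(t) = F₁/k + (M₀ − F₁/k)·e^(−kt).
F₁/k = 10900/1.009 = 10802 Mg Hg; kt = 1.009 × 1.60 = 1.615, e^(−kt) = 0.1990.
M(1.60) = 10802 + (4390 − 10802) × 0.1990 = 10802 − 1276 = 9525.8 Mg Hg.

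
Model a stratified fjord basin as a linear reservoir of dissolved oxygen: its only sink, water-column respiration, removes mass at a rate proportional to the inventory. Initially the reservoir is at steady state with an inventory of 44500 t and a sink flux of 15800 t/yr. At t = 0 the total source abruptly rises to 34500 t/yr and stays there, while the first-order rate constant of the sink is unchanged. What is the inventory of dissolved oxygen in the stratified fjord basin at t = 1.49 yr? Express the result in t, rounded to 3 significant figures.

The sink rate constant is k = F₀/M₀ = 15800/44500 = 0.3551 yr⁻¹.
Solving dM/dt = F₁ − kM with M(0) = M₀ gives M(t) = F₁/k + (M₀ − F₁/k)·e^(−kt).
F₁/k = 34500/0.3551 = 97168 t; kt = 0.3551 × 1.49 = 0.5290, e^(−kt) = 0.5892.
M(1.49) = 97168 + (44500 − 97168) × 0.5892 = 97168 − 31030 = 66137 t.

66100 t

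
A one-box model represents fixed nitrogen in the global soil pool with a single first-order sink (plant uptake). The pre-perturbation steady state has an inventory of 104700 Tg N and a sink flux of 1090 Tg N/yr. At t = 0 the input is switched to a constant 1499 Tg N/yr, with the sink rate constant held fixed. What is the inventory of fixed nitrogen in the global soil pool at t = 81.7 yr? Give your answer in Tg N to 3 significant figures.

The sink rate constant is k = F₀/M₀ = 1090/104700 = 0.01041 yr⁻¹.
Solving dM/dt = F₁ − kM with M(0) = M₀ gives M(t) = F₁/k + (M₀ − F₁/k)·e^(−kt).
F₁/k = 1499/0.01041 = 143990 Tg N; kt = 0.01041 × 81.7 = 0.8506, e^(−kt) = 0.4272.
M(81.7) = 143990 + (104700 − 143990) × 0.4272 = 143990 − 16780 = 127200 Tg N.

127000 Tg N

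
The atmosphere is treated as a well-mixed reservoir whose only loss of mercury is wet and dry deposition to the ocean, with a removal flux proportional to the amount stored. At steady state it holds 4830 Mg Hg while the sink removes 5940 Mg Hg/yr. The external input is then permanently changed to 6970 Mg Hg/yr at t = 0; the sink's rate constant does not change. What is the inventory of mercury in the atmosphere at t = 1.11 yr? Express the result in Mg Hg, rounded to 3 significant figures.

5450 Mg Hg

τ = M₀/F₀ = 4830/5940 = 0.8131 yr; rate constant k = 1/τ.
New steady state M_∞ = F₁/k = F₁·τ = 6970 × 0.8131 = 5667.5 Mg Hg.
M(t) = M_∞ + (M₀ − M_∞)·e^(−t/τ); t/τ = 1.11/0.8131 = 1.365, so e^(−t/τ) = 0.2554.
M(t) = 5667.5 − 837.5 × 0.2554 = 5453.7 Mg Hg.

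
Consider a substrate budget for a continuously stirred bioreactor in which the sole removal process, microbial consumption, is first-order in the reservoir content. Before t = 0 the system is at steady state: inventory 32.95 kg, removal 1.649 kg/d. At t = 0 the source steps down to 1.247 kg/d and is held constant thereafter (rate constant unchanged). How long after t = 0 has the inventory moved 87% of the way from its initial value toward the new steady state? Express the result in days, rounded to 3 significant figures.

τ = M₀/F₀ = 32.95/1.649 = 19.98 d.
The remaining gap fraction is e^(−t/τ); 87% covered ⇒ e^(−t/τ) = 0.130.
t = −τ ln(0.130) = 19.98 × 2.040 = 40.77 d.

40.8 d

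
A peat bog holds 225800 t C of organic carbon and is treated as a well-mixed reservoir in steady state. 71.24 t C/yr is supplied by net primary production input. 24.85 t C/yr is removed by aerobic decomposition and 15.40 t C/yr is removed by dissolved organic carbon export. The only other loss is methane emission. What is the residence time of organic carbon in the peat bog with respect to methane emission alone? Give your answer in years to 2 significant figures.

At steady state ΣF_in = ΣF_out.
ΣF_in = 71.240 t C/yr.
Methane emission flux = ΣF_in − (24.85 + 15.40) = 71.240 − 40.25 = 30.99 t C/yr.
τ = M / F = 225800 / 30.99 = 7286 yr.

7300 yr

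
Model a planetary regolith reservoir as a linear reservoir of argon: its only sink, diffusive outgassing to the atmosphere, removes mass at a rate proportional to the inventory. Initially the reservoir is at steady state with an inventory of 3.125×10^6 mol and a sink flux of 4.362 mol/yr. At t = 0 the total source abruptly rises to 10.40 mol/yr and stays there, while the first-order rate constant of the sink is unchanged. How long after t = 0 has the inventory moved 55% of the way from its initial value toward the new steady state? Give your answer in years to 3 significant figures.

τ = M₀/F₀ = 3.125×10^6/4.362 = 716400 yr.
The remaining gap fraction is e^(−t/τ); 55% covered ⇒ e^(−t/τ) = 0.450.
t = −τ ln(0.450) = 716400 × 0.7985 = 572100 yr.

572000 yr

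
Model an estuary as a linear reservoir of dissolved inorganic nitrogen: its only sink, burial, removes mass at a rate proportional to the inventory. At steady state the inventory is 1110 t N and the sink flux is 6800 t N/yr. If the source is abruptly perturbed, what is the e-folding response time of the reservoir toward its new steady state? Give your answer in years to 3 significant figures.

0.163 yr

For a linear reservoir the response time equals the residence time τ = M/F.
τ = 1110 / 6800 = 0.1632 yr.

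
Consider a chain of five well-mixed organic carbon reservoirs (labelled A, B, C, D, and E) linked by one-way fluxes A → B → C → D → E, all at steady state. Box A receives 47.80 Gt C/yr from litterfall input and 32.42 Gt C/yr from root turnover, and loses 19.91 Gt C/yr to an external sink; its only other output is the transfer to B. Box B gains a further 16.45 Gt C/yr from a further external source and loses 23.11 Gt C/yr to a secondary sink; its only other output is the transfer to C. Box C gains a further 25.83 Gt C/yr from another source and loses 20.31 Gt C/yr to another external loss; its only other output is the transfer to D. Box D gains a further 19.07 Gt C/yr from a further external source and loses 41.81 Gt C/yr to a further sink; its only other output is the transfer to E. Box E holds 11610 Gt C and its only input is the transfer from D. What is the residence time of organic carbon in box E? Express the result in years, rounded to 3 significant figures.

Box A: F(A→B) = (47.80 + 32.42) − 19.91 = 60.310 Gt C/yr.
Box B: F(B→C) = (60.310 + 16.45) − 23.11 = 53.650 Gt C/yr.
Box C: F(C→D) = (53.650 + 25.83) − 20.31 = 59.170 Gt C/yr.
Box D: F(D→E) = (59.170 + 19.07) − 41.81 = 36.430 Gt C/yr.
Box E throughput = its input = 36.430 Gt C/yr; τ = 11610 / 36.430 = 318.7 yr.

319 yr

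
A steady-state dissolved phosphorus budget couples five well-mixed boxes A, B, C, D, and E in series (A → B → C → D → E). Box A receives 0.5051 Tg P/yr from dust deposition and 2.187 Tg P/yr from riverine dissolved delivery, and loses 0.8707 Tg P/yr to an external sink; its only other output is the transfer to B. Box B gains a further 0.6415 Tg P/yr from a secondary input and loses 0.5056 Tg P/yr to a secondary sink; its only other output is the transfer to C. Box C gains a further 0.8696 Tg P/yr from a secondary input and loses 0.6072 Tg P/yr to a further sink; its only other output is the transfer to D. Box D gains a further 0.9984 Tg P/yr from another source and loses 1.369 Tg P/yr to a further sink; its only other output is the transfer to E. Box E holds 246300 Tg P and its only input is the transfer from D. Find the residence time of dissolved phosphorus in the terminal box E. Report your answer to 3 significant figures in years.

133000 yr

Box A: F(A→B) = (0.5051 + 2.187) − 0.8707 = 1.8214 Tg P/yr.
Box B: F(B→C) = (1.8214 + 0.6415) − 0.5056 = 1.9573 Tg P/yr.
Box C: F(C→D) = (1.9573 + 0.8696) − 0.6072 = 2.2197 Tg P/yr.
Box D: F(D→E) = (2.2197 + 0.9984) − 1.369 = 1.8491 Tg P/yr.
Box E throughput = its input = 1.8491 Tg P/yr; τ = 246300 / 1.8491 = 133200 yr.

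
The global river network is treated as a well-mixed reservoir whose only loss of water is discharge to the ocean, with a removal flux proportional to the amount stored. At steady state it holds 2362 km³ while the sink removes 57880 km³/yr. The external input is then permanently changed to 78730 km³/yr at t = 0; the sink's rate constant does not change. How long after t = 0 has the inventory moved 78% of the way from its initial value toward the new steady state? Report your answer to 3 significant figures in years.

τ = M₀/F₀ = 2362/57880 = 0.04081 yr.
The remaining gap fraction is e^(−t/τ); 78% covered ⇒ e^(−t/τ) = 0.220.
t = −τ ln(0.220) = 0.04081 × 1.514 = 0.06179 yr.

0.0618 yr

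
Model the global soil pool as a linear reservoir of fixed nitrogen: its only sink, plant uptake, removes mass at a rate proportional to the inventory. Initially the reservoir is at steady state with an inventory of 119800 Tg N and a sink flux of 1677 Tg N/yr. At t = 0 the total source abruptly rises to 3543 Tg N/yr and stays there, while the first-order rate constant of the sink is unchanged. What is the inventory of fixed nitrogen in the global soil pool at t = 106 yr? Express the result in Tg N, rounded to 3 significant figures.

τ = M₀/F₀ = 119800/1677 = 71.44 yr; rate constant k = 1/τ.
New steady state M_∞ = F₁/k = F₁·τ = 3543 × 71.44 = 253100 Tg N.
M(t) = M_∞ + (M₀ − M_∞)·e^(−t/τ); t/τ = 106/71.44 = 1.484, so e^(−t/τ) = 0.2268.
M(t) = 253100 − 133300 × 0.2268 = 222870 Tg N.

223000 Tg N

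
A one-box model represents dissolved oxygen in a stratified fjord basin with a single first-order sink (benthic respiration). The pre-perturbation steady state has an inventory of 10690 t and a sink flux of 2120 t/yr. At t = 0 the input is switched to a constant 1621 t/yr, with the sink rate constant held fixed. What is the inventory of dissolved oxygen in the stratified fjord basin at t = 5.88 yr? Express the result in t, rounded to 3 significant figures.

8960 t

The sink rate constant is k = F₀/M₀ = 2120/10690 = 0.1983 yr⁻¹.
Solving dM/dt = F₁ − kM with M(0) = M₀ gives M(t) = F₁/k + (M₀ − F₁/k)·e^(−kt).
F₁/k = 1621/0.1983 = 8173.8 t; kt = 0.1983 × 5.88 = 1.166, e^(−kt) = 0.3116.
M(5.88) = 8173.8 + (10690 − 8173.8) × 0.3116 = 8173.8 + 784.0 = 8957.8 t.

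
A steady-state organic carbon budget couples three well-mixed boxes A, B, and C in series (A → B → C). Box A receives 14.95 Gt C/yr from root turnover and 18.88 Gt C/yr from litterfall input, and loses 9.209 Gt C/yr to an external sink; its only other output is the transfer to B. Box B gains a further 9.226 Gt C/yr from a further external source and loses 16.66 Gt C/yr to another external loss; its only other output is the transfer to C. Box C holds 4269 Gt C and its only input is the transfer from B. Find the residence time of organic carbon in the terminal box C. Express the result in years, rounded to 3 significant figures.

Box A: F(A→B) = (14.95 + 18.88) − 9.209 = 24.621 Gt C/yr.
Box B: F(B→C) = (24.621 + 9.226) − 16.66 = 17.187 Gt C/yr.
Box C throughput = its input = 17.187 Gt C/yr; τ = 4269 / 17.187 = 248.4 yr.

248 yr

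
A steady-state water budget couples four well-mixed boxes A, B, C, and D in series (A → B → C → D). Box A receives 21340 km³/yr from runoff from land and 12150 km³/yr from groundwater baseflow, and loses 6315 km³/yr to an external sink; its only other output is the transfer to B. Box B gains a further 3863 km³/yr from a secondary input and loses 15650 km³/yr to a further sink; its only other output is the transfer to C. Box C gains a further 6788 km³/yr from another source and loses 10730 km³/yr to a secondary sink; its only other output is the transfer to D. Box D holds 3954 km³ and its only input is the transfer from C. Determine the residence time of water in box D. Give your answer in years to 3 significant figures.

Box A: F(A→B) = (21340 + 12150) − 6315 = 27175 km³/yr.
Box B: F(B→C) = (27175 + 3863) − 15650 = 15388 km³/yr.
Box C: F(C→D) = (15388 + 6788) − 10730 = 11446 km³/yr.
Box D throughput = its input = 11446 km³/yr; τ = 3954 / 11446 = 0.3454 yr.

0.345 yr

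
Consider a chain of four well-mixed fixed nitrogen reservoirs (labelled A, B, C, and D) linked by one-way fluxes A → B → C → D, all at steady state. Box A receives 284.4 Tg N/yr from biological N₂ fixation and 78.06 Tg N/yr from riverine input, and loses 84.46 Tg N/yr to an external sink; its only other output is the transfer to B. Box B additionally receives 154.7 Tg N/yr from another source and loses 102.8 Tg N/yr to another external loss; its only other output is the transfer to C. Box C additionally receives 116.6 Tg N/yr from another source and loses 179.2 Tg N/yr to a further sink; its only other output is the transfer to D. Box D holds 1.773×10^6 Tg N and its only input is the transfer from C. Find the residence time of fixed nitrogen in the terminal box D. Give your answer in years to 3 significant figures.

Box A: F(A→B) = (284.4 + 78.06) − 84.46 = 278.00 Tg N/yr.
Box B: F(B→C) = (278.00 + 154.7) − 102.8 = 329.90 Tg N/yr.
Box C: F(C→D) = (329.90 + 116.6) − 179.2 = 267.30 Tg N/yr.
Box D throughput = its input = 267.30 Tg N/yr; τ = 1.773×10^6 / 267.30 = 6633 yr.

6630 yr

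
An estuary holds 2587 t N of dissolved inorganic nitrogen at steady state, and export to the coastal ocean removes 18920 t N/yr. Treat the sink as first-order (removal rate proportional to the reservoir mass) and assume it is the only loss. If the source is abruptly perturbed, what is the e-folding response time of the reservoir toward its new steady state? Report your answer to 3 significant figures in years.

0.137 yr

For a linear reservoir the response time equals the residence time τ = M/F.
τ = 2587 / 18920 = 0.1367 yr.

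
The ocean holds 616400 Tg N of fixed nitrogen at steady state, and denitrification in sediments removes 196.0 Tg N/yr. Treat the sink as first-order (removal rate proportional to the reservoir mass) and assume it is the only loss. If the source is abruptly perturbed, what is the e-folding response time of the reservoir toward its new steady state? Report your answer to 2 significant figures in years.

For a linear reservoir the response time equals the residence time τ = M/F.
τ = 616400 / 196.0 = 3145 yr.

3100 yr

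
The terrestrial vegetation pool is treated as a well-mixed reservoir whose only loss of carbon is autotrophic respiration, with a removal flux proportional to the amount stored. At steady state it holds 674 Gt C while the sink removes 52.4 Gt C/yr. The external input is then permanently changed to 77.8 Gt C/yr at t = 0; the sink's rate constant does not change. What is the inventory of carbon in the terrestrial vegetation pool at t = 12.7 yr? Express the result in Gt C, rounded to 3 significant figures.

τ = M₀/F₀ = 674/52.4 = 12.86 yr; rate constant k = 1/τ.
New steady state M_∞ = F₁/k = F₁·τ = 77.8 × 12.86 = 1000.7 Gt C.
M(t) = M_∞ + (M₀ − M_∞)·e^(−t/τ); t/τ = 12.7/12.86 = 0.9874, so e^(−t/τ) = 0.3726.
M(t) = 1000.7 − 326.7 × 0.3726 = 878.99 Gt C.

879 Gt C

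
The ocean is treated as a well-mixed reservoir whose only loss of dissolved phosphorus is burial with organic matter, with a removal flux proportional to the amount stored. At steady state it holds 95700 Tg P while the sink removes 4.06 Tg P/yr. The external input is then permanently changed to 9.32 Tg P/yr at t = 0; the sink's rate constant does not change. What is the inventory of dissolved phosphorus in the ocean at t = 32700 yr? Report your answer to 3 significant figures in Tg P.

τ = M₀/F₀ = 95700/4.06 = 23570 yr; rate constant k = 1/τ.
New steady state M_∞ = F₁/k = F₁·τ = 9.32 × 23570 = 219690 Tg P.
M(t) = M_∞ + (M₀ − M_∞)·e^(−t/τ); t/τ = 32700/23570 = 1.387, so e^(−t/τ) = 0.2498.
M(t) = 219690 − 124000 × 0.2498 = 188720 Tg P.

189000 Tg P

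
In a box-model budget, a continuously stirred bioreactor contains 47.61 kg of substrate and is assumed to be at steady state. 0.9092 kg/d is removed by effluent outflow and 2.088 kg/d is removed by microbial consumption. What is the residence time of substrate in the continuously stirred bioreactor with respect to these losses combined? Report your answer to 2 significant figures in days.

Total removal = 0.9092 + 2.088 = 2.9972 kg/d.
τ = M / ΣF_out = 47.61 / 2.9972 = 15.88 d.

16 d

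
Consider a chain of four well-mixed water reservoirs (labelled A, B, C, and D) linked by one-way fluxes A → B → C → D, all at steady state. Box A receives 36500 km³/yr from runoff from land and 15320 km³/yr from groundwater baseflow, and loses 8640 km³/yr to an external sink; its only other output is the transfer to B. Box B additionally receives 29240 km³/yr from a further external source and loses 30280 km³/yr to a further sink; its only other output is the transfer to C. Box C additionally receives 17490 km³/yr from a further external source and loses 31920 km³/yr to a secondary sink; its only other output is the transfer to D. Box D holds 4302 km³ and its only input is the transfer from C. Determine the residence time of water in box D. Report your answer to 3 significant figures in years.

0.155 yr

Box A: F(A→B) = (36500 + 15320) − 8640 = 43180 km³/yr.
Box B: F(B→C) = (43180 + 29240) − 30280 = 42140 km³/yr.
Box C: F(C→D) = (42140 + 17490) − 31920 = 27710 km³/yr.
Box D throughput = its input = 27710 km³/yr; τ = 4302 / 27710 = 0.1553 yr.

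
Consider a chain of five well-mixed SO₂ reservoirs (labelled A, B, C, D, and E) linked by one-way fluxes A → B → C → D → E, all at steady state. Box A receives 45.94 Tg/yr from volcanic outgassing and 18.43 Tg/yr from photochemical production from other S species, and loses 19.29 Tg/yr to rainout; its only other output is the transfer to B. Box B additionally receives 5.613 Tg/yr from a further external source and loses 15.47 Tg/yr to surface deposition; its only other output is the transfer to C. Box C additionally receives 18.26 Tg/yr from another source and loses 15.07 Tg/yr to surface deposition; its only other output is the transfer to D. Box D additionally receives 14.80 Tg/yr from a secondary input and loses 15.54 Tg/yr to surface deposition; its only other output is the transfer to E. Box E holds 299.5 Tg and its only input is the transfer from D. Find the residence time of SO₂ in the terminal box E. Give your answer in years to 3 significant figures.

Box A: F(A→B) = (45.94 + 18.43) − 19.29 = 45.080 Tg/yr.
Box B: F(B→C) = (45.080 + 5.613) − 15.47 = 35.223 Tg/yr.
Box C: F(C→D) = (35.223 + 18.26) − 15.07 = 38.413 Tg/yr.
Box D: F(D→E) = (38.413 + 14.80) − 15.54 = 37.673 Tg/yr.
Box E throughput = its input = 37.673 Tg/yr; τ = 299.5 / 37.673 = 7.950 yr.

7.95 yr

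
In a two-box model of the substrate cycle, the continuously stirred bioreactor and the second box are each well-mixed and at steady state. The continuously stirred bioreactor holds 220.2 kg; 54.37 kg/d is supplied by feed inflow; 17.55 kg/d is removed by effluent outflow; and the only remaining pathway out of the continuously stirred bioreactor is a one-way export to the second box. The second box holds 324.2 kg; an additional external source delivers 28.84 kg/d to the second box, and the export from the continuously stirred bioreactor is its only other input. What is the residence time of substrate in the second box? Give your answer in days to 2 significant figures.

Balance the continuously stirred bioreactor: ΣF_in = 54.370 kg/d.
Export to the second box = ΣF_in − (17.55) = 36.820 kg/d.
Total input to the second box = 36.820 + 28.84 = 65.660 kg/d; at steady state this equals its total output.
τ = M / F = 324.2 / 65.660 = 4.938 d.

4.9 d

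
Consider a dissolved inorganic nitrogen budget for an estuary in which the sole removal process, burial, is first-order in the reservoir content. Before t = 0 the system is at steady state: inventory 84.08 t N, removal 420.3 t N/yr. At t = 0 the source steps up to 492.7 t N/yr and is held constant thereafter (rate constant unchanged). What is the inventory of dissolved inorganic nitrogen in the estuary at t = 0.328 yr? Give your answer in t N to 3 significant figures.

95.8 t N

Residence time τ = M₀/F₀ = 0.2000 yr. The eventual steady state is M_∞ = M₀·(F₁/F₀) = 84.08 × 492.7/420.3 = 98.563 t N.
The anomaly ΔM(t) = M(t) − M_∞ decays as ΔM₀·e^(−t/τ) with ΔM₀ = 84.08 − 98.563 = −14.48 t N.
At t = 0.328 yr, e^(−t/τ) = e^(−1.640) = 0.1941, so ΔM = −2.811 t N and M = 98.563 − 2.811 = 95.753 t N.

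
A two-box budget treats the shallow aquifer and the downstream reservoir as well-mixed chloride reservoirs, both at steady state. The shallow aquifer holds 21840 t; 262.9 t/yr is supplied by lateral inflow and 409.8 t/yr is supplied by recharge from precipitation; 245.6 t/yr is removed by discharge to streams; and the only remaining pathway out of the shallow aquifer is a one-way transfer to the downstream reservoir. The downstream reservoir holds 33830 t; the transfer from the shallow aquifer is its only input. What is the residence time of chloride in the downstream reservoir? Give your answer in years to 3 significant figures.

79.2 yr

Balance the shallow aquifer: ΣF_in = 262.9 + 409.8 = 672.70 t/yr.
Transfer to the downstream reservoir = ΣF_in − (245.6) = 427.10 t/yr.
At steady state the output of the downstream reservoir equals its input, 427.10 t/yr.
τ = M / F = 33830 / 427.10 = 79.21 yr.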